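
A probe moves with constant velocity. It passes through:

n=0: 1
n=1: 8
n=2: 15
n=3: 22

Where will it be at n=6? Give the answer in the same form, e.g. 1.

The position changes by +7 every step.
step 4: 22 + 7 → 29
step 5: 29 + 7 → 36
step 6: 36 + 7 → 43

43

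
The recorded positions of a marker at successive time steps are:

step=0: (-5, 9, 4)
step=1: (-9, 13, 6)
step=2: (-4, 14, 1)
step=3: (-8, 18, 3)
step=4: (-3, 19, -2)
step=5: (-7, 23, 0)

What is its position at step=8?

Step-to-step displacements: (-4, +4, +2), (+5, +1, -5), (-4, +4, +2), (+5, +1, -5), (-4, +4, +2) — a repeating cycle of length 2.
step 6: apply (+5, +1, -5) → (-2, 24, -5)
step 7: apply (-4, +4, +2) → (-6, 28, -3)
step 8: apply (+5, +1, -5) → (-1, 29, -8)

(-1, 29, -8)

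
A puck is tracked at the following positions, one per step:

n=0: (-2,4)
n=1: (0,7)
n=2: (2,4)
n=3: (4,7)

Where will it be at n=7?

(12,7)

The first coordinate changes by +2 each step, so at step 7 it is -2 + 7·(2) = 12.
The second coordinate repeats the cycle [4, 7] with period 2; step 7 mod 2 = 1, giving 7.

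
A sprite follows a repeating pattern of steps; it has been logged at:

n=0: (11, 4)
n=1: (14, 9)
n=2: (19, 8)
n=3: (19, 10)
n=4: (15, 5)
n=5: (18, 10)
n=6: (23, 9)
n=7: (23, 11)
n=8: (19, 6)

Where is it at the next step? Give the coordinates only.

Differencing gives (+3, +5), (+5, -1), (+0, +2), (-4, -5), (+3, +5), (+5, -1), (+0, +2), (-4, -5). This is the pattern (+3, +5), (+5, -1), (+0, +2), (-4, -5) repeated.
step 9: apply (+3, +5) → (22, 11)

(22, 11)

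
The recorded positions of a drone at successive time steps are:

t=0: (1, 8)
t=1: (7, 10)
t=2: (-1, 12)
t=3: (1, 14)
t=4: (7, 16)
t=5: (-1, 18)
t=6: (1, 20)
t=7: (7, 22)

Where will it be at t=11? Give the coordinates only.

The first coordinate repeats the cycle [1, 7, -1] with period 3; step 11 mod 3 = 2, giving -1.
The second coordinate changes by +2 each step, so at step 11 it is 8 + 11·(2) = 30.

(-1, 30)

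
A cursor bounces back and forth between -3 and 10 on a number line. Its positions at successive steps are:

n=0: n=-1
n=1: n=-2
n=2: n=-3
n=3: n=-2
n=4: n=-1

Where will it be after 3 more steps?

The value travels 1 per step and bounces off the walls at -3 and 10.
  step 5: -1 → 0
  step 6: 0 → 1
  step 7: 1 → 2

n=2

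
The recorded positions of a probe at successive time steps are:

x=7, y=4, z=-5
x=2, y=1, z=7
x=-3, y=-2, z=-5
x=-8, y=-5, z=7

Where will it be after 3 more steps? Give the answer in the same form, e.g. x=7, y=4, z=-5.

x=-23, y=-14, z=-5

X: linear, -5 per step → -23 at step 6.
Y: linear, -3 per step → -14 at step 6.
Z: cycles through -5, 7 every 2 steps. Step 6 lands at position 0 of the cycle → -5.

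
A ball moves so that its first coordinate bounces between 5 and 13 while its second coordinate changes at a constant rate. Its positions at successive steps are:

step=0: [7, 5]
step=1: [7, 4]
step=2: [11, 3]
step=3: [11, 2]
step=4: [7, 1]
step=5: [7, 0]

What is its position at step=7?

[11, -2]

The first coordinate reflects between 5 and 13, moving 4 per step.
  step 6: 7 → 11
  step 7: 11 → 11
The second coordinate changes by -1 each step: at step 7 it is -2.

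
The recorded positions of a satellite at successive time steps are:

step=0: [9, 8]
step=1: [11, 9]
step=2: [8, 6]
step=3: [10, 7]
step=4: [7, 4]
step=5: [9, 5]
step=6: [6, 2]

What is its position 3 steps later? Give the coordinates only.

Differencing gives [+2, +1], [-3, -3], [+2, +1], [-3, -3], [+2, +1], [-3, -3]. This is the pattern [+2, +1], [-3, -3] repeated.
step 7: apply [+2, +1] → [8, 3]
step 8: apply [-3, -3] → [5, 0]
step 9: apply [+2, +1] → [7, 1]

[7, 1]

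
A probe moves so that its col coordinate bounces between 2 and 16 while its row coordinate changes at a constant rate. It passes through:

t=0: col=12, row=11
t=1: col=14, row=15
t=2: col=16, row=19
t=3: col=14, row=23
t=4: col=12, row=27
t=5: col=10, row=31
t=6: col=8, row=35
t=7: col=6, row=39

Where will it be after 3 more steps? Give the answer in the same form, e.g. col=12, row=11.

col=4, row=51

The col coordinate travels 2 per step and bounces off the walls at 2 and 16.
  step 8: 6 → 4
  step 9: 4 → 2
  step 10: 2 → 4
The row coordinate changes by +4 each step: at step 10 it is 51.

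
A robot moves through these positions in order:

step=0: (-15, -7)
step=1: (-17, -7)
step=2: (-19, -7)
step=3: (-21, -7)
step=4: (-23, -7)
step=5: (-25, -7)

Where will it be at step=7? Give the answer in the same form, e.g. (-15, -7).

The position changes by (-2, +0) every step.
step 6: (-25, -7) + (-2, +0) → (-27, -7)
step 7: (-27, -7) + (-2, +0) → (-29, -7)

(-29, -7)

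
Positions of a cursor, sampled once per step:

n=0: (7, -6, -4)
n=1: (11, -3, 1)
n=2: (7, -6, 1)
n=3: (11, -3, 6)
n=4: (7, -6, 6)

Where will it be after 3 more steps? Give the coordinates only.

(11, -3, 16)

Step-to-step displacements: (+4, +3, +5), (-4, -3, +0), (+4, +3, +5), (-4, -3, +0) — a repeating cycle of length 2.
step 5: apply (+4, +3, +5) → (11, -3, 11)
step 6: apply (-4, -3, +0) → (7, -6, 11)
step 7: apply (+4, +3, +5) → (11, -3, 16)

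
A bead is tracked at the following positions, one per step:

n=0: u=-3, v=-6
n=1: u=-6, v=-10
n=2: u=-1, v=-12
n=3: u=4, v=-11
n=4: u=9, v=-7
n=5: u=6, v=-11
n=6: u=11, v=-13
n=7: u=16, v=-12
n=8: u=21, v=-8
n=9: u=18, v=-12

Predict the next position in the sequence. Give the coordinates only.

The moves between consecutive positions are (-3, -4), (+5, -2), (+5, +1), (+5, +4), (-3, -4), (+5, -2), (+5, +1), (+5, +4), (-3, -4); they repeat the 4-cycle [(-3, -4), (+5, -2), (+5, +1), (+5, +4)].
step 10: apply (+5, -2) → u=23, v=-14

u=23, v=-14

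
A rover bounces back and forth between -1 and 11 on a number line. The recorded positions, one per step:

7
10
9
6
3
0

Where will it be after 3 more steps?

The value travels 3 per step and bounces off the walls at -1 and 11.
  step 6: 0 → 1
  step 7: 1 → 4
  step 8: 4 → 7

7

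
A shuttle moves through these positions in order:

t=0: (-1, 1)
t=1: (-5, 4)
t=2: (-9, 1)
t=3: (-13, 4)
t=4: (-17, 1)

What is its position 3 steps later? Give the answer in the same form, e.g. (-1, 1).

(-29, 4)

First: linear, -4 per step → -29 at step 7.
Second: cycles through 1, 4 every 2 steps. Step 7 lands at position 1 of the cycle → 4.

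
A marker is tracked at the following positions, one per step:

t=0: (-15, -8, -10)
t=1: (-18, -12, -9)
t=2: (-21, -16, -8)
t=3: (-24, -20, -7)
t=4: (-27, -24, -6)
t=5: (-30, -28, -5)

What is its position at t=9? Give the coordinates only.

(-42, -44, -1)

Each step adds (-3, -4, +1) to the position.
step 6: (-30, -28, -5) + (-3, -4, +1) → (-33, -32, -4)
step 7: (-33, -32, -4) + (-3, -4, +1) → (-36, -36, -3)
step 8: (-36, -36, -3) + (-3, -4, +1) → (-39, -40, -2)
step 9: (-39, -40, -2) + (-3, -4, +1) → (-42, -44, -1)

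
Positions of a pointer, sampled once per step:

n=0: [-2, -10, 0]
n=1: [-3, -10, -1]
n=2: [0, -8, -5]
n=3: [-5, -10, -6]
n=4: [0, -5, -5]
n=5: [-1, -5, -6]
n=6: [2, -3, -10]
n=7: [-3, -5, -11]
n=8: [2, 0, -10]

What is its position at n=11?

Step-to-step displacements: [-1, +0, -1], [+3, +2, -4], [-5, -2, -1], [+5, +5, +1], [-1, +0, -1], [+3, +2, -4], [-5, -2, -1], [+5, +5, +1] — a repeating cycle of length 4.
step 9: apply [-1, +0, -1] → [1, 0, -11]
step 10: apply [+3, +2, -4] → [4, 2, -15]
step 11: apply [-5, -2, -1] → [-1, 0, -16]

[-1, 0, -16]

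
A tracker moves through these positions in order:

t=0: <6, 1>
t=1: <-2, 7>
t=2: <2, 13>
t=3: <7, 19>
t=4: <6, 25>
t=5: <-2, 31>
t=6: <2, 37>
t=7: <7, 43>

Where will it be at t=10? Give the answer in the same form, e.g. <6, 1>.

The first coordinate repeats the cycle [6, -2, 2, 7] with period 4; step 10 mod 4 = 2, giving 2.
The second coordinate changes by +6 each step, so at step 10 it is 1 + 10·(6) = 61.

<2, 61>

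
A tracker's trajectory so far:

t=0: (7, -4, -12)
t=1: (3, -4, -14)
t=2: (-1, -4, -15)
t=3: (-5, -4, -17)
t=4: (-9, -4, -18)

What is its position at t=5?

Differencing gives (-4, +0, -2), (-4, +0, -1), (-4, +0, -2), (-4, +0, -1). This is the pattern (-4, +0, -2), (-4, +0, -1) repeated.
step 5: apply (-4, +0, -2) → (-13, -4, -20)

(-13, -4, -20)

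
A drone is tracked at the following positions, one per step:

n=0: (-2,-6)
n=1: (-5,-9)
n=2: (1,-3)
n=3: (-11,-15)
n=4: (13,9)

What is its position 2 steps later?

Consecutive displacements (-3,-3), (+6,+6), (-12,-12), (+24,+24) scale by a factor of -2 each step.
step 5: (13,9) + (-48,-48) → (-35,-39)
step 6: (-35,-39) + (+96,+96) → (61,57)

(61,57)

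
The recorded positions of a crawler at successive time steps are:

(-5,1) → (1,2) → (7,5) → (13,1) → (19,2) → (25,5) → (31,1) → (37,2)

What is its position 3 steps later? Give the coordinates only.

The first coordinate changes by +6 each step, so at step 10 it is -5 + 10·(6) = 55.
The second coordinate repeats the cycle [1, 2, 5] with period 3; step 10 mod 3 = 1, giving 2.

(55,2)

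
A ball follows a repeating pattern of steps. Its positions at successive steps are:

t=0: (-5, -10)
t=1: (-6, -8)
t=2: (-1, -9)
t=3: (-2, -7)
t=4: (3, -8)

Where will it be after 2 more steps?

Differencing gives (-1, +2), (+5, -1), (-1, +2), (+5, -1). This is the pattern (-1, +2), (+5, -1) repeated.
step 5: apply (-1, +2) → (2, -6)
step 6: apply (+5, -1) → (7, -7)

(7, -7)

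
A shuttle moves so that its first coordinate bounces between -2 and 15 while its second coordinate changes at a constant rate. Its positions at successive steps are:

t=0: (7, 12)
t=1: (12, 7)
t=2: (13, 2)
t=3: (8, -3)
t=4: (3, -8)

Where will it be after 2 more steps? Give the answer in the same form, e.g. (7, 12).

(3, -18)

The first coordinate travels 5 per step and bounces off the walls at -2 and 15.
  step 5: 3 → -2
  step 6: -2 → 3
The second coordinate changes by -5 each step: at step 6 it is -18.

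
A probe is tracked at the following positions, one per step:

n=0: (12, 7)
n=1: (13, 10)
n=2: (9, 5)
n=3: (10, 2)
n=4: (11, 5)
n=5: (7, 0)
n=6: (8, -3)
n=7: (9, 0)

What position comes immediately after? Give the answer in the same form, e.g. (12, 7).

(5, -5)

Differencing gives (+1, +3), (-4, -5), (+1, -3), (+1, +3), (-4, -5), (+1, -3), (+1, +3). This is the pattern (+1, +3), (-4, -5), (+1, -3) repeated.
step 8: apply (-4, -5) → (5, -5)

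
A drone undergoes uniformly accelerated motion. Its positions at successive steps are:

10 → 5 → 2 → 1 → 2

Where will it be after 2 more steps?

Successive displacements: -5, -3, -1, +1 — each changes by +2.
step 5: 2 + 3 → 5
step 6: 5 + 5 → 10

10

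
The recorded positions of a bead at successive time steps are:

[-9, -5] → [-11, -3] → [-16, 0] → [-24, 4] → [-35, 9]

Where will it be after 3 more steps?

[-86, 30]

First differences are [-2, +2], [-5, +3], [-8, +4], [-11, +5]; their common second difference is [-3, +1] (constant acceleration).
step 5: [-35, 9] + [-14, +6] → [-49, 15]
step 6: [-49, 15] + [-17, +7] → [-66, 22]
step 7: [-66, 22] + [-20, +8] → [-86, 30]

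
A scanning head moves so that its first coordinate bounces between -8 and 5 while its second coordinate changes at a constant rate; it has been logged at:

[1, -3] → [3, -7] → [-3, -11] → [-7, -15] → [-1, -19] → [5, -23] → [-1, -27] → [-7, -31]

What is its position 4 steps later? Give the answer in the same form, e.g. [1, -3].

The first coordinate travels 6 per step and bounces off the walls at -8 and 5.
  step 8: -7 → -3
  step 9: -3 → 3
  step 10: 3 → 1
  step 11: 1 → -5
The second coordinate changes by -4 each step: at step 11 it is -47.

[-5, -47]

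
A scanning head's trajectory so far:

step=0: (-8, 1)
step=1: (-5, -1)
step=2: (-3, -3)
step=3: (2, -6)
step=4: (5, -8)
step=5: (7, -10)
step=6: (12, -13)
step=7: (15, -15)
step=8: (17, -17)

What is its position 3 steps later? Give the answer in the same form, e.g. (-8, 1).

The moves between consecutive positions are (+3, -2), (+2, -2), (+5, -3), (+3, -2), (+2, -2), (+5, -3), (+3, -2), (+2, -2); they repeat the 3-cycle [(+3, -2), (+2, -2), (+5, -3)].
step 9: apply (+5, -3) → (22, -20)
step 10: apply (+3, -2) → (25, -22)
step 11: apply (+2, -2) → (27, -24)

(27, -24)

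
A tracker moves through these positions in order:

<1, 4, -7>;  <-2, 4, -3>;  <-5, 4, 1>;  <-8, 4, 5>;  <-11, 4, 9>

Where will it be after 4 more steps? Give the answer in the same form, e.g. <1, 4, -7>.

The position changes by <-3, +0, +4> every step.
step 5: <-11, 4, 9> + <-3, +0, +4> → <-14, 4, 13>
step 6: <-14, 4, 13> + <-3, +0, +4> → <-17, 4, 17>
step 7: <-17, 4, 17> + <-3, +0, +4> → <-20, 4, 21>
step 8: <-20, 4, 21> + <-3, +0, +4> → <-23, 4, 25>

<-23, 4, 25>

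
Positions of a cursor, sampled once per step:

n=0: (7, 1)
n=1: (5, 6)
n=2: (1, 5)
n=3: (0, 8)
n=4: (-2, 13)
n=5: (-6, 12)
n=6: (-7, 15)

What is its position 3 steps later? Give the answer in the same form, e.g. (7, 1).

(-14, 22)

Step-to-step displacements: (-2, +5), (-4, -1), (-1, +3), (-2, +5), (-4, -1), (-1, +3) — a repeating cycle of length 3.
step 7: apply (-2, +5) → (-9, 20)
step 8: apply (-4, -1) → (-13, 19)
step 9: apply (-1, +3) → (-14, 22)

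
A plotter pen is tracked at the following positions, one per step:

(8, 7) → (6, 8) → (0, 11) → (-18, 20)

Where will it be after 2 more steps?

Consecutive displacements (-2, +1), (-6, +3), (-18, +9) scale by a factor of 3 each step.
step 4: (-18, 20) + (-54, +27) → (-72, 47)
step 5: (-72, 47) + (-162, +81) → (-234, 128)

(-234, 128)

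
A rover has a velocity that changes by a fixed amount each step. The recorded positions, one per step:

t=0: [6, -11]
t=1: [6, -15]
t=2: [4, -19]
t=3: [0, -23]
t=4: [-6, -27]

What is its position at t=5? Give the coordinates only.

[-14, -31]

Successive displacements: [+0, -4], [-2, -4], [-4, -4], [-6, -4] — each changes by [-2, +0].
step 5: [-6, -27] + [-8, -4] → [-14, -31]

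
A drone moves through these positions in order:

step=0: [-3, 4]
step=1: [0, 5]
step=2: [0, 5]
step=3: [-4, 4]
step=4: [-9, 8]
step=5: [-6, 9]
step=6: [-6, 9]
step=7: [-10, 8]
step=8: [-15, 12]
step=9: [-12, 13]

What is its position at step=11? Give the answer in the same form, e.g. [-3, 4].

Differencing gives [+3, +1], [+0, +0], [-4, -1], [-5, +4], [+3, +1], [+0, +0], [-4, -1], [-5, +4], [+3, +1]. This is the pattern [+3, +1], [+0, +0], [-4, -1], [-5, +4] repeated.
step 10: apply [+0, +0] → [-12, 13]
step 11: apply [-4, -1] → [-16, 12]

[-16, 12]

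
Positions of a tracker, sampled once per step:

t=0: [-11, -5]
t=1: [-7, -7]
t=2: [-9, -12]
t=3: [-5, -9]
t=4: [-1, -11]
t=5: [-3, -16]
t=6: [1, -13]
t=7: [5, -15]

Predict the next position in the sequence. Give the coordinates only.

[3, -20]

Differencing gives [+4, -2], [-2, -5], [+4, +3], [+4, -2], [-2, -5], [+4, +3], [+4, -2]. This is the pattern [+4, -2], [-2, -5], [+4, +3] repeated.
step 8: apply [-2, -5] → [3, -20]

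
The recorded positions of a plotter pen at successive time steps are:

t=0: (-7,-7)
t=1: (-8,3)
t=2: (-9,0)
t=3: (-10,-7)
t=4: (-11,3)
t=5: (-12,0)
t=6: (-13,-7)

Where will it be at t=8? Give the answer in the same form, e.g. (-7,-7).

(-15,0)

The first coordinate changes by -1 each step, so at step 8 it is -7 + 8·(-1) = -15.
The second coordinate repeats the cycle [-7, 3, 0] with period 3; step 8 mod 3 = 2, giving 0.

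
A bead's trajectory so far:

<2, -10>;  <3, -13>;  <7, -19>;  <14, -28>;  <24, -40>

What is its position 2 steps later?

<53, -73>

Successive displacements: <+1, -3>, <+4, -6>, <+7, -9>, <+10, -12> — each changes by <+3, -3>.
step 5: <24, -40> + <+13, -15> → <37, -55>
step 6: <37, -55> + <+16, -18> → <53, -73>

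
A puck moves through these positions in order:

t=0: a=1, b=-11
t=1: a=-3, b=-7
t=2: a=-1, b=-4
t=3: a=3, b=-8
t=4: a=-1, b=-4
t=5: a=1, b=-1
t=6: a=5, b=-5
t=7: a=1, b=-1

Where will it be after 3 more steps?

a=3, b=2

The moves between consecutive positions are (-4,+4), (+2,+3), (+4,-4), (-4,+4), (+2,+3), (+4,-4), (-4,+4); they repeat the 3-cycle [(-4,+4), (+2,+3), (+4,-4)].
step 8: apply (+2,+3) → a=3, b=2
step 9: apply (+4,-4) → a=7, b=-2
step 10: apply (-4,+4) → a=3, b=2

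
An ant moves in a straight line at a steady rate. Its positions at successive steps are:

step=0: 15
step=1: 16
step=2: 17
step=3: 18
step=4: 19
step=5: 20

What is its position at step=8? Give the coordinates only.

23

Each step adds +1 to the position.
step 6: 20 + 1 → 21
step 7: 21 + 1 → 22
step 8: 22 + 1 → 23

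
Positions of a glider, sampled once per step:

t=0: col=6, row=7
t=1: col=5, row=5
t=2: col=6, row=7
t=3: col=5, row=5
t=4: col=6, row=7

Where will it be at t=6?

The jumps are (-1, -2), (+1, +2), (-1, -2), (+1, +2) — a geometric progression with ratio -1.
step 5: col=6, row=7 + (-1, -2) → col=5, row=5
step 6: col=5, row=5 + (+1, +2) → col=6, row=7

col=6, row=7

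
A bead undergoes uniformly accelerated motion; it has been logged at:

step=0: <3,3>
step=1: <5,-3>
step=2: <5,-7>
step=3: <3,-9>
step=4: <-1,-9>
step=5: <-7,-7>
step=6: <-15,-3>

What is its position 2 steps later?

<-37,11>

Successive displacements: <+2,-6>, <+0,-4>, <-2,-2>, <-4,+0>, <-6,+2>, <-8,+4> — each changes by <-2,+2>.
step 7: <-15,-3> + <-10,+6> → <-25,3>
step 8: <-25,3> + <-12,+8> → <-37,11>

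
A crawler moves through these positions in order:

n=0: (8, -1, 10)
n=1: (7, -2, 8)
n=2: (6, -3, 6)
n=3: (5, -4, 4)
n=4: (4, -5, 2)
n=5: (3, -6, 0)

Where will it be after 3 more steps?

The position changes by (-1, -1, -2) every step.
step 6: (3, -6, 0) + (-1, -1, -2) → (2, -7, -2)
step 7: (2, -7, -2) + (-1, -1, -2) → (1, -8, -4)
step 8: (1, -8, -4) + (-1, -1, -2) → (0, -9, -6)

(0, -9, -6)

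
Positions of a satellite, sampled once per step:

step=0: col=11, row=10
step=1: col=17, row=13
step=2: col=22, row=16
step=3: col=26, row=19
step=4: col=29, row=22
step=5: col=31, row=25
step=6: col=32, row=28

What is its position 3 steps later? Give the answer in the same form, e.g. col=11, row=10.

First differences are (+6, +3), (+5, +3), (+4, +3), (+3, +3), (+2, +3), (+1, +3); their common second difference is (-1, +0) (constant acceleration).
step 7: col=32, row=28 + (+0, +3) → col=32, row=31
step 8: col=32, row=31 + (-1, +3) → col=31, row=34
step 9: col=31, row=34 + (-2, +3) → col=29, row=37

col=29, row=37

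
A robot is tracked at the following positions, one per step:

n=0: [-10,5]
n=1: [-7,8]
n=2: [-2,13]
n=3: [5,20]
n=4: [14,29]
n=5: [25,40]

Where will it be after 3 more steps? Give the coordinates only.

First differences are [+3,+3], [+5,+5], [+7,+7], [+9,+9], [+11,+11]; their common second difference is [+2,+2] (constant acceleration).
step 6: [25,40] + [+13,+13] → [38,53]
step 7: [38,53] + [+15,+15] → [53,68]
step 8: [53,68] + [+17,+17] → [70,85]

[70,85]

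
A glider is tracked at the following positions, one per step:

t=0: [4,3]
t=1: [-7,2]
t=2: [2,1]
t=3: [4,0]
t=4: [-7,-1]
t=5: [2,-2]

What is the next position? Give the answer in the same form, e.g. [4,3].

[4,-3]

The first coordinate repeats the cycle [4, -7, 2] with period 3; step 6 mod 3 = 0, giving 4.
The second coordinate changes by -1 each step, so at step 6 it is 3 + 6·(-1) = -3.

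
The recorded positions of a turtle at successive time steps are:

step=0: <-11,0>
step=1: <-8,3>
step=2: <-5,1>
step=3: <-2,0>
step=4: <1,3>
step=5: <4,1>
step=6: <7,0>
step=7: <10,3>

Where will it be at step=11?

<22,1>

The first coordinate changes by +3 each step, so at step 11 it is -11 + 11·(3) = 22.
The second coordinate repeats the cycle [0, 3, 1] with period 3; step 11 mod 3 = 2, giving 1.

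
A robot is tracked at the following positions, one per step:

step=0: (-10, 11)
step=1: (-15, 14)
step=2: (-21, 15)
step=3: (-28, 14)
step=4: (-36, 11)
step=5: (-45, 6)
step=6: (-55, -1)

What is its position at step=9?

(-91, -34)

Taking differences between consecutive positions: (-5, +3), (-6, +1), (-7, -1), (-8, -3), (-9, -5), (-10, -7). These grow by (-1, -2) each step.
step 7: (-55, -1) + (-11, -9) → (-66, -10)
step 8: (-66, -10) + (-12, -11) → (-78, -21)
step 9: (-78, -21) + (-13, -13) → (-91, -34)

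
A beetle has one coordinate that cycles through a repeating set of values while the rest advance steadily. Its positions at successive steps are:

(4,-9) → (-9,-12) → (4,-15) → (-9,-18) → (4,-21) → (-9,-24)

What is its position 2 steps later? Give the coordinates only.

First: cycles through 4, -9 every 2 steps. Step 7 lands at position 1 of the cycle → -9.
Second: linear, -3 per step → -30 at step 7.

(-9,-30)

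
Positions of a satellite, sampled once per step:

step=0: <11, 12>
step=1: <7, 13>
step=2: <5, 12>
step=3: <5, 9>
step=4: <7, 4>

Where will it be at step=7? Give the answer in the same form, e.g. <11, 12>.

<25, -23>

First differences are <-4, +1>, <-2, -1>, <+0, -3>, <+2, -5>; their common second difference is <+2, -2> (constant acceleration).
step 5: <7, 4> + <+4, -7> → <11, -3>
step 6: <11, -3> + <+6, -9> → <17, -12>
step 7: <17, -12> + <+8, -11> → <25, -23>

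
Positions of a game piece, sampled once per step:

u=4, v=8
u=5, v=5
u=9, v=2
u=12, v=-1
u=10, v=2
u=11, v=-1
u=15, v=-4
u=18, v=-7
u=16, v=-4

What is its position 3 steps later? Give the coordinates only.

Differencing gives (+1,-3), (+4,-3), (+3,-3), (-2,+3), (+1,-3), (+4,-3), (+3,-3), (-2,+3). This is the pattern (+1,-3), (+4,-3), (+3,-3), (-2,+3) repeated.
step 9: apply (+1,-3) → u=17, v=-7
step 10: apply (+4,-3) → u=21, v=-10
step 11: apply (+3,-3) → u=24, v=-13

u=24, v=-13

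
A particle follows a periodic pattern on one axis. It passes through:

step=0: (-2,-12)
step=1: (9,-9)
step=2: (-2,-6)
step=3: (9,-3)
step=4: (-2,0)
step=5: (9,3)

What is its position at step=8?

(-2,12)

The first coordinate repeats the cycle [-2, 9] with period 2; step 8 mod 2 = 0, giving -2.
The second coordinate changes by +3 each step, so at step 8 it is -12 + 8·(3) = 12.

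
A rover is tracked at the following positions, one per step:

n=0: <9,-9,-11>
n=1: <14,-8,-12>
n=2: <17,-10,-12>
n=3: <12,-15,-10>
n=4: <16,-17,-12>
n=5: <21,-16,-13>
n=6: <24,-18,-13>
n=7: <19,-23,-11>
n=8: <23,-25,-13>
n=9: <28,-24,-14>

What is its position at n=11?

The moves between consecutive positions are <+5,+1,-1>, <+3,-2,+0>, <-5,-5,+2>, <+4,-2,-2>, <+5,+1,-1>, <+3,-2,+0>, <-5,-5,+2>, <+4,-2,-2>, <+5,+1,-1>; they repeat the 4-cycle [<+5,+1,-1>, <+3,-2,+0>, <-5,-5,+2>, <+4,-2,-2>].
step 10: apply <+3,-2,+0> → <31,-26,-14>
step 11: apply <-5,-5,+2> → <26,-31,-12>

<26,-31,-12>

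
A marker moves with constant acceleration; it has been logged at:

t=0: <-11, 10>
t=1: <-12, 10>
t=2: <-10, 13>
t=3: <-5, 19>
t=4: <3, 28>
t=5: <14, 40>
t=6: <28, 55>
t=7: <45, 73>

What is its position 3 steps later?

Taking differences between consecutive positions: <-1, +0>, <+2, +3>, <+5, +6>, <+8, +9>, <+11, +12>, <+14, +15>, <+17, +18>. These grow by <+3, +3> each step.
step 8: <45, 73> + <+20, +21> → <65, 94>
step 9: <65, 94> + <+23, +24> → <88, 118>
step 10: <88, 118> + <+26, +27> → <114, 145>

<114, 145>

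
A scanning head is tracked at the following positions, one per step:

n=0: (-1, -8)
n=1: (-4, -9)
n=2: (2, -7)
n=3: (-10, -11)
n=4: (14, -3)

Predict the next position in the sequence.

(-34, -19)

Consecutive displacements (-3, -1), (+6, +2), (-12, -4), (+24, +8) scale by a factor of -2 each step.
step 5: (14, -3) + (-48, -16) → (-34, -19)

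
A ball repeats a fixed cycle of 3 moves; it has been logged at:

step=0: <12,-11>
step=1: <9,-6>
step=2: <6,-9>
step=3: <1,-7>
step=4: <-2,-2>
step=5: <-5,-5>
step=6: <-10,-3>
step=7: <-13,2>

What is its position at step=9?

Step-to-step displacements: <-3,+5>, <-3,-3>, <-5,+2>, <-3,+5>, <-3,-3>, <-5,+2>, <-3,+5> — a repeating cycle of length 3.
step 8: apply <-3,-3> → <-16,-1>
step 9: apply <-5,+2> → <-21,1>

<-21,1>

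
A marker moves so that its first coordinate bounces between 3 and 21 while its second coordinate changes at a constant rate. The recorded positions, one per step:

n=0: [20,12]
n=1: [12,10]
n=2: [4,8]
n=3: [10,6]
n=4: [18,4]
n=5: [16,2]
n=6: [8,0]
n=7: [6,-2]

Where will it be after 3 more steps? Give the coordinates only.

The first coordinate reflects between 3 and 21, moving 8 per step.
  step 8: 6 → 14
  step 9: 14 → 20
  step 10: 20 → 12
The second coordinate changes by -2 each step: at step 10 it is -8.

[12,-8]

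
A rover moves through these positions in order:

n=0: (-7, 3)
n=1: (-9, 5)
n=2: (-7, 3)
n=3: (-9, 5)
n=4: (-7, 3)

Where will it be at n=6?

The jumps are (-2, +2), (+2, -2), (-2, +2), (+2, -2) — a geometric progression with ratio -1.
step 5: (-7, 3) + (-2, +2) → (-9, 5)
step 6: (-9, 5) + (+2, -2) → (-7, 3)

(-7, 3)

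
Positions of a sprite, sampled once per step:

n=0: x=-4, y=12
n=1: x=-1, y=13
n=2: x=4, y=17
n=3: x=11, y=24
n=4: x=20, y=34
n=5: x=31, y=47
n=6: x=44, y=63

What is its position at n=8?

Successive displacements: (+3, +1), (+5, +4), (+7, +7), (+9, +10), (+11, +13), (+13, +16) — each changes by (+2, +3).
step 7: x=44, y=63 + (+15, +19) → x=59, y=82
step 8: x=59, y=82 + (+17, +22) → x=76, y=104

x=76, y=104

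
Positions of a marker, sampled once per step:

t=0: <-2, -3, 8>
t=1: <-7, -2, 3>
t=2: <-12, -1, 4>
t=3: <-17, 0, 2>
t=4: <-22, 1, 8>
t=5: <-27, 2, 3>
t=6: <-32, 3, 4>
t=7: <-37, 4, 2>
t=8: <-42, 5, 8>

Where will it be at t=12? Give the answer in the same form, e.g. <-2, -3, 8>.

The first coordinate changes by -5 each step, so at step 12 it is -2 + 12·(-5) = -62.
The second coordinate changes by +1 each step, so at step 12 it is -3 + 12·(1) = 9.
The third coordinate repeats the cycle [8, 3, 4, 2] with period 4; step 12 mod 4 = 0, giving 8.

<-62, 9, 8>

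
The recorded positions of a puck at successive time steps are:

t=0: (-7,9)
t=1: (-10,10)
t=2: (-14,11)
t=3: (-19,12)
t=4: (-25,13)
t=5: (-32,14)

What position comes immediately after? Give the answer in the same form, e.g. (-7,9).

(-40,15)

Taking differences between consecutive positions: (-3,+1), (-4,+1), (-5,+1), (-6,+1), (-7,+1). These grow by (-1,+0) each step.
step 6: (-32,14) + (-8,+1) → (-40,15)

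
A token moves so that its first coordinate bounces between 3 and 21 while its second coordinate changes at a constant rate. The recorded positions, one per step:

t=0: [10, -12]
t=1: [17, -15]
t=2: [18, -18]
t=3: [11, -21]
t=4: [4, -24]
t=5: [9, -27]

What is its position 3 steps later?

The first coordinate travels 7 per step and bounces off the walls at 3 and 21.
  step 6: 9 → 16
  step 7: 16 → 19
  step 8: 19 → 12
The second coordinate changes by -3 each step: at step 8 it is -36.

[12, -36]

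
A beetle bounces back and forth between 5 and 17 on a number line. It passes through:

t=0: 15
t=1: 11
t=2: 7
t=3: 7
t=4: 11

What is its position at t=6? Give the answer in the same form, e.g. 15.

The value reflects between 5 and 17, moving 4 per step.
  step 5: 11 → 15
  step 6: 15 → 15

15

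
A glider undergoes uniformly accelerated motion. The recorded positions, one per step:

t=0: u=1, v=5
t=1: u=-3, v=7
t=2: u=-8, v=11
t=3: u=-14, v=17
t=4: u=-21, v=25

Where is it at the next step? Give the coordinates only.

Taking differences between consecutive positions: (-4,+2), (-5,+4), (-6,+6), (-7,+8). These grow by (-1,+2) each step.
step 5: u=-21, v=25 + (-8,+10) → u=-29, v=35

u=-29, v=35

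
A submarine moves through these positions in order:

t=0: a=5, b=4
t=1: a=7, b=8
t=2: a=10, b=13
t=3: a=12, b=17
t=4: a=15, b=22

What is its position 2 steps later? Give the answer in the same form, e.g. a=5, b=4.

The moves between consecutive positions are (+2, +4), (+3, +5), (+2, +4), (+3, +5); they repeat the 2-cycle [(+2, +4), (+3, +5)].
step 5: apply (+2, +4) → a=17, b=26
step 6: apply (+3, +5) → a=20, b=31

a=20, b=31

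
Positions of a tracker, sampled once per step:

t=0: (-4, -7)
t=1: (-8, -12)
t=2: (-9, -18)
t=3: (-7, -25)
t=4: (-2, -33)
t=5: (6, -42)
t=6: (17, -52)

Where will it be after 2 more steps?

(48, -75)

First differences are (-4, -5), (-1, -6), (+2, -7), (+5, -8), (+8, -9), (+11, -10); their common second difference is (+3, -1) (constant acceleration).
step 7: (17, -52) + (+14, -11) → (31, -63)
step 8: (31, -63) + (+17, -12) → (48, -75)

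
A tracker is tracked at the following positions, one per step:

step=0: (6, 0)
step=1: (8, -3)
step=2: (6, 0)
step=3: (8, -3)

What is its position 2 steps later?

(8, -3)

Step-to-step displacements: (+2, -3), (-2, +3), (+2, -3); each is -1× the previous.
step 4: (8, -3) + (-2, +3) → (6, 0)
step 5: (6, 0) + (+2, -3) → (8, -3)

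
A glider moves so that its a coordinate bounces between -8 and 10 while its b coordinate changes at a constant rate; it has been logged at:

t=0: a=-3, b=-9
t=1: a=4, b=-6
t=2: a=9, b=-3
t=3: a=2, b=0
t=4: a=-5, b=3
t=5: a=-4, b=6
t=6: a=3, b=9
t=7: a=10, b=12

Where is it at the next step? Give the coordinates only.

The a coordinate reflects between -8 and 10, moving 7 per step.
  step 8: 10 → 3
The b coordinate changes by +3 each step: at step 8 it is 15.

a=3, b=15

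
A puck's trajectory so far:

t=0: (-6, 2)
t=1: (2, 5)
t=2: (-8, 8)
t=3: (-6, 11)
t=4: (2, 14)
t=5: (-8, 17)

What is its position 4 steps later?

The first coordinate repeats the cycle [-6, 2, -8] with period 3; step 9 mod 3 = 0, giving -6.
The second coordinate changes by +3 each step, so at step 9 it is 2 + 9·(3) = 29.

(-6, 29)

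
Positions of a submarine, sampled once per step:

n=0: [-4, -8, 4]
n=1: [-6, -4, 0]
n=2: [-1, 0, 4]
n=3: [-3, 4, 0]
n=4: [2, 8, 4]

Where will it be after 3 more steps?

Step-to-step displacements: [-2, +4, -4], [+5, +4, +4], [-2, +4, -4], [+5, +4, +4] — a repeating cycle of length 2.
step 5: apply [-2, +4, -4] → [0, 12, 0]
step 6: apply [+5, +4, +4] → [5, 16, 4]
step 7: apply [-2, +4, -4] → [3, 20, 0]

[3, 20, 0]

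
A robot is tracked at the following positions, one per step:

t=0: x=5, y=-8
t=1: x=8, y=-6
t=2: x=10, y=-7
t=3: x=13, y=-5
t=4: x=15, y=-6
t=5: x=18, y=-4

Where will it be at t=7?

The moves between consecutive positions are (+3, +2), (+2, -1), (+3, +2), (+2, -1), (+3, +2); they repeat the 2-cycle [(+3, +2), (+2, -1)].
step 6: apply (+2, -1) → x=20, y=-5
step 7: apply (+3, +2) → x=23, y=-3

x=23, y=-3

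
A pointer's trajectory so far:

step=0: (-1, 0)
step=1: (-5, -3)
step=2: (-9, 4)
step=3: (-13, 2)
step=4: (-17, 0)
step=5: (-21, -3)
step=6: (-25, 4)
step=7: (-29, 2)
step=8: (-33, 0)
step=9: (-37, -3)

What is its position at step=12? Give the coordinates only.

First: linear, -4 per step → -49 at step 12.
Second: cycles through 0, -3, 4, 2 every 4 steps. Step 12 lands at position 0 of the cycle → 0.

(-49, 0)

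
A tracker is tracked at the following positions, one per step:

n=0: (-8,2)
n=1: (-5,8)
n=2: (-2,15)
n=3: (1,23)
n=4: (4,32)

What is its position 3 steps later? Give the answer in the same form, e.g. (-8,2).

Successive displacements: (+3,+6), (+3,+7), (+3,+8), (+3,+9) — each changes by (+0,+1).
step 5: (4,32) + (+3,+10) → (7,42)
step 6: (7,42) + (+3,+11) → (10,53)
step 7: (10,53) + (+3,+12) → (13,65)

(13,65)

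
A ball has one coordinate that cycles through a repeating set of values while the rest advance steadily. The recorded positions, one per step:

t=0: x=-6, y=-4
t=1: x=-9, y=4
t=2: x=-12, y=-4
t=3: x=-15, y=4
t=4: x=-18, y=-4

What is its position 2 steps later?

The x coordinate changes by -3 each step, so at step 6 it is -6 + 6·(-3) = -24.
The y coordinate repeats the cycle [-4, 4] with period 2; step 6 mod 2 = 0, giving -4.

x=-24, y=-4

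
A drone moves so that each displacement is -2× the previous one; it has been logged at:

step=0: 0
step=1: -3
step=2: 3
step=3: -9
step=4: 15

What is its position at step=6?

63

Step-to-step displacements: -3, +6, -12, +24; each is -2× the previous.
step 5: 15 − 48 → -33
step 6: -33 + 96 → 63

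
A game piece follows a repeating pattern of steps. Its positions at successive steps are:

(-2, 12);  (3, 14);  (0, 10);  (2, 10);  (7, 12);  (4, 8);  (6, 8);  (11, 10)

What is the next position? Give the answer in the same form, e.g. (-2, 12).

(8, 6)

Step-to-step displacements: (+5, +2), (-3, -4), (+2, +0), (+5, +2), (-3, -4), (+2, +0), (+5, +2) — a repeating cycle of length 3.
step 8: apply (-3, -4) → (8, 6)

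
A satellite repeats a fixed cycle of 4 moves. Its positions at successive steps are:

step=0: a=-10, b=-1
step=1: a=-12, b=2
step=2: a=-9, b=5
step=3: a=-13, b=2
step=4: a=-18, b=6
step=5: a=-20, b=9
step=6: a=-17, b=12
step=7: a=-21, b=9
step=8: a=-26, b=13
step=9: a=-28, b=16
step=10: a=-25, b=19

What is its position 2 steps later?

a=-34, b=20

Step-to-step displacements: (-2,+3), (+3,+3), (-4,-3), (-5,+4), (-2,+3), (+3,+3), (-4,-3), (-5,+4), (-2,+3), (+3,+3) — a repeating cycle of length 4.
step 11: apply (-4,-3) → a=-29, b=16
step 12: apply (-5,+4) → a=-34, b=20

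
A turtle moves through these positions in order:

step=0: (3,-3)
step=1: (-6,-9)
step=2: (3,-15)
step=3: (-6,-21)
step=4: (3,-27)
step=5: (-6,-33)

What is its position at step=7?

(-6,-45)

First: cycles through 3, -6 every 2 steps. Step 7 lands at position 1 of the cycle → -6.
Second: linear, -6 per step → -45 at step 7.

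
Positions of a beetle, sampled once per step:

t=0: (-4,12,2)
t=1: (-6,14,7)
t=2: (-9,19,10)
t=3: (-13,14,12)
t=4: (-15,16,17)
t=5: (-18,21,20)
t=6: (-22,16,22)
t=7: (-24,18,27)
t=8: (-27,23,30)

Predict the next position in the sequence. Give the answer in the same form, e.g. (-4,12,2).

Step-to-step displacements: (-2,+2,+5), (-3,+5,+3), (-4,-5,+2), (-2,+2,+5), (-3,+5,+3), (-4,-5,+2), (-2,+2,+5), (-3,+5,+3) — a repeating cycle of length 3.
step 9: apply (-4,-5,+2) → (-31,18,32)

(-31,18,32)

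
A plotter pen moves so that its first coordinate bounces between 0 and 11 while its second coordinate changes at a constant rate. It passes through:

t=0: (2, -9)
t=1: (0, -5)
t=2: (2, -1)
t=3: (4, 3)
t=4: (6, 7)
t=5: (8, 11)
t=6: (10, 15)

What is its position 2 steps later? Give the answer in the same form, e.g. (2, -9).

(8, 23)

The first coordinate travels 2 per step and bounces off the walls at 0 and 11.
  step 7: 10 → 10
  step 8: 10 → 8
The second coordinate changes by +4 each step: at step 8 it is 23.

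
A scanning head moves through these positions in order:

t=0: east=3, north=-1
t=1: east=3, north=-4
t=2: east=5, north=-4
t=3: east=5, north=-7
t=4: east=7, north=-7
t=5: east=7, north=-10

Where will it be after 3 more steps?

Step-to-step displacements: (+0, -3), (+2, +0), (+0, -3), (+2, +0), (+0, -3) — a repeating cycle of length 2.
step 6: apply (+2, +0) → east=9, north=-10
step 7: apply (+0, -3) → east=9, north=-13
step 8: apply (+2, +0) → east=11, north=-13

east=11, north=-13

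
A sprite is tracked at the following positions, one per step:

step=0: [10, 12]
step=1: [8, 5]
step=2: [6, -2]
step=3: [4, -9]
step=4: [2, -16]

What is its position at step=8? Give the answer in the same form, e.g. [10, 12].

Each step adds [-2, -7] to the position.
step 5: [2, -16] + [-2, -7] → [0, -23]
step 6: [0, -23] + [-2, -7] → [-2, -30]
step 7: [-2, -30] + [-2, -7] → [-4, -37]
step 8: [-4, -37] + [-2, -7] → [-6, -44]

[-6, -44]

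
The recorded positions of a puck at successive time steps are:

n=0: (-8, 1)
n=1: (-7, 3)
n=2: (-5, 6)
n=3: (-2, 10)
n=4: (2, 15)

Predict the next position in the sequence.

Successive displacements: (+1, +2), (+2, +3), (+3, +4), (+4, +5) — each changes by (+1, +1).
step 5: (2, 15) + (+5, +6) → (7, 21)

(7, 21)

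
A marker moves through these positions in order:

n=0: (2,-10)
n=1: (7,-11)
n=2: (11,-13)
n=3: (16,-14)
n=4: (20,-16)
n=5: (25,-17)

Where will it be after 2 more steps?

Differencing gives (+5,-1), (+4,-2), (+5,-1), (+4,-2), (+5,-1). This is the pattern (+5,-1), (+4,-2) repeated.
step 6: apply (+4,-2) → (29,-19)
step 7: apply (+5,-1) → (34,-20)

(34,-20)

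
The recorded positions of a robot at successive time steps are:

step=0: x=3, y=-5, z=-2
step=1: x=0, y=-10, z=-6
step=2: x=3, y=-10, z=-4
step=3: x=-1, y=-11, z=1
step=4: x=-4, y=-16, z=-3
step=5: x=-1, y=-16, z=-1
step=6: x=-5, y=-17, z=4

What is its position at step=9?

The moves between consecutive positions are (-3, -5, -4), (+3, +0, +2), (-4, -1, +5), (-3, -5, -4), (+3, +0, +2), (-4, -1, +5); they repeat the 3-cycle [(-3, -5, -4), (+3, +0, +2), (-4, -1, +5)].
step 7: apply (-3, -5, -4) → x=-8, y=-22, z=0
step 8: apply (+3, +0, +2) → x=-5, y=-22, z=2
step 9: apply (-4, -1, +5) → x=-9, y=-23, z=7

x=-9, y=-23, z=7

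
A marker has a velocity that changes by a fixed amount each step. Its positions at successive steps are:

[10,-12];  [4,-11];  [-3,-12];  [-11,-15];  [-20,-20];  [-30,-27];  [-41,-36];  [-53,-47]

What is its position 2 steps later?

Successive displacements: [-6,+1], [-7,-1], [-8,-3], [-9,-5], [-10,-7], [-11,-9], [-12,-11] — each changes by [-1,-2].
step 8: [-53,-47] + [-13,-13] → [-66,-60]
step 9: [-66,-60] + [-14,-15] → [-80,-75]

[-80,-75]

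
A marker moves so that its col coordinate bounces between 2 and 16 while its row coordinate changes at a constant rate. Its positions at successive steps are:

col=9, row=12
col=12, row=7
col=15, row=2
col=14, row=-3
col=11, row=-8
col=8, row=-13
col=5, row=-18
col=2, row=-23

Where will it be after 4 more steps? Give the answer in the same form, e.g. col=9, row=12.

The col coordinate travels 3 per step and bounces off the walls at 2 and 16.
  step 8: 2 → 5
  step 9: 5 → 8
  step 10: 8 → 11
  step 11: 11 → 14
The row coordinate changes by -5 each step: at step 11 it is -43.

col=14, row=-43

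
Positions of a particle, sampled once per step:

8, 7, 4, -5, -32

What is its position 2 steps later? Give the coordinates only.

-356

Step-to-step displacements: -1, -3, -9, -27; each is 3× the previous.
step 5: -32 − 81 → -113
step 6: -113 − 243 → -356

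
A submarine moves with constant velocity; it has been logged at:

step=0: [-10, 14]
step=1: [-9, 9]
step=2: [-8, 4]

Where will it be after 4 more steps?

Each step adds [+1, -5] to the position.
step 3: [-8, 4] + [+1, -5] → [-7, -1]
step 4: [-7, -1] + [+1, -5] → [-6, -6]
step 5: [-6, -6] + [+1, -5] → [-5, -11]
step 6: [-5, -11] + [+1, -5] → [-4, -16]

[-4, -16]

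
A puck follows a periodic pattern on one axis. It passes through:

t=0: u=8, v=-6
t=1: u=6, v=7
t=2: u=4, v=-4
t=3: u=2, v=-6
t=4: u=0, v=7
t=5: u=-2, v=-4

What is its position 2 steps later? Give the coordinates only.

U: linear, -2 per step → -6 at step 7.
V: cycles through -6, 7, -4 every 3 steps. Step 7 lands at position 1 of the cycle → 7.

u=-6, v=7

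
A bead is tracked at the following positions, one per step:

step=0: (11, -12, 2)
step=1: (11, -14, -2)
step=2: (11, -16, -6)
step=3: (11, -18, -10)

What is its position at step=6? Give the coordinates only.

(11, -24, -22)

Constant displacement of (+0, -2, -4) per step.
step 4: (11, -18, -10) + (+0, -2, -4) → (11, -20, -14)
step 5: (11, -20, -14) + (+0, -2, -4) → (11, -22, -18)
step 6: (11, -22, -18) + (+0, -2, -4) → (11, -24, -22)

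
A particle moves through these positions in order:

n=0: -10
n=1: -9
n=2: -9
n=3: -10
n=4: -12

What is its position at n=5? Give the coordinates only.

Taking differences between consecutive positions: +1, +0, -1, -2. These grow by -1 each step.
step 5: -12 − 3 → -15

-15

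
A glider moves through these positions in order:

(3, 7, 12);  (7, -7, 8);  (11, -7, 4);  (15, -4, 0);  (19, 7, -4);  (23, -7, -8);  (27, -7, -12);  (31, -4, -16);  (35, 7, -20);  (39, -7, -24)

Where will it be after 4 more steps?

(55, -7, -40)

The first coordinate changes by +4 each step, so at step 13 it is 3 + 13·(4) = 55.
The second coordinate repeats the cycle [7, -7, -7, -4] with period 4; step 13 mod 4 = 1, giving -7.
The third coordinate changes by -4 each step, so at step 13 it is 12 + 13·(-4) = -40.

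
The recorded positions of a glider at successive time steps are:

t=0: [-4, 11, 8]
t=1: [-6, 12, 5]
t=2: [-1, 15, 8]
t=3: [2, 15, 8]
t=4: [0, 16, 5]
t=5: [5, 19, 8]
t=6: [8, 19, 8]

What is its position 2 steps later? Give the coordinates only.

[11, 23, 8]

Differencing gives [-2, +1, -3], [+5, +3, +3], [+3, +0, +0], [-2, +1, -3], [+5, +3, +3], [+3, +0, +0]. This is the pattern [-2, +1, -3], [+5, +3, +3], [+3, +0, +0] repeated.
step 7: apply [-2, +1, -3] → [6, 20, 5]
step 8: apply [+5, +3, +3] → [11, 23, 8]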